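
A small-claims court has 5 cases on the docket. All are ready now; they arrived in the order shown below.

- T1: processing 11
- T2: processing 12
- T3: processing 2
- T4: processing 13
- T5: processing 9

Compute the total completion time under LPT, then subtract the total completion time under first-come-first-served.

22

LPT (decreasing processing time): T4 T2 T1 T5 T3.
T4: 0→13
T2: 13→25
T1: 25→36
T5: 36→45
T3: 45→47
Sum = 13+25+36+45+47 = 166.
FIFO (arrival order): T1 T2 T3 T4 T5.
T1: 0→11
T2: 11→23
T3: 23→25
T4: 25→38
T5: 38→47
Sum = 11+23+25+38+47 = 144.
Difference = 166 − 144 = 22.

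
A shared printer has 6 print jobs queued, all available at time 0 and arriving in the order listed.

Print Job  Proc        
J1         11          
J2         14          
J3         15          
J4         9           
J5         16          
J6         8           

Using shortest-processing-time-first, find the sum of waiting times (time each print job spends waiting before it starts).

SPT (increasing processing time): J6 J4 J1 J2 J3 J5.
J6: waits 0, runs 0→8
J4: waits 8, runs 8→17
J1: waits 17, runs 17→28
J2: waits 28, runs 28→42
J3: waits 42, runs 42→57
J5: waits 57, runs 57→73
Sum = 0+8+17+28+42+57 = 152.

152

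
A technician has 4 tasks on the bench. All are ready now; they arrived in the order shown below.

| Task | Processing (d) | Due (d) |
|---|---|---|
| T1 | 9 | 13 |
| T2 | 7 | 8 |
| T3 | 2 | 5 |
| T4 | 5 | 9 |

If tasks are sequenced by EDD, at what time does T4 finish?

EDD (increasing due date): T3 T2 T4 T1.
T3: 0→2
T2: 2→9
T4: 9→14

14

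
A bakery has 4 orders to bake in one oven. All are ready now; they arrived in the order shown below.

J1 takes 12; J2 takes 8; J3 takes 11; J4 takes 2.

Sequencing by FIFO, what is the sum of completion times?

96

FIFO (arrival order): J1 J2 J3 J4.
J1: 0→12
J2: 12→20
J3: 20→31
J4: 31→33
Sum = 12+20+31+33 = 96.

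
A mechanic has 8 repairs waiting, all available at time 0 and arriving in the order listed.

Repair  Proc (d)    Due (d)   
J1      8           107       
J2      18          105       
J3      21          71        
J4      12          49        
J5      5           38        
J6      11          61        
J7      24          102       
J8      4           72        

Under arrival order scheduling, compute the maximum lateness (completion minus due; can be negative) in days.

FIFO (arrival order): J1 J2 J3 J4 J5 J6 J7 J8.
J1: 0→8, due 107, lateness -99
J2: 8→26, due 105, lateness -79
J3: 26→47, due 71, lateness -24
J4: 47→59, due 49, lateness 10
J5: 59→64, due 38, lateness 26
J6: 64→75, due 61, lateness 14
J7: 75→99, due 102, lateness -3
J8: 99→103, due 72, lateness 31
Maximum = 31.

31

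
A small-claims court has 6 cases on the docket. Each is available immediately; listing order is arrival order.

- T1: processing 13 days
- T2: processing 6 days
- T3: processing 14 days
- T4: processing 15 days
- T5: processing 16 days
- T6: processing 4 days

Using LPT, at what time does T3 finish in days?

45

LPT (decreasing processing time): T5 T4 T3 T1 T2 T6.
T5: 0→16
T4: 16→31
T3: 31→45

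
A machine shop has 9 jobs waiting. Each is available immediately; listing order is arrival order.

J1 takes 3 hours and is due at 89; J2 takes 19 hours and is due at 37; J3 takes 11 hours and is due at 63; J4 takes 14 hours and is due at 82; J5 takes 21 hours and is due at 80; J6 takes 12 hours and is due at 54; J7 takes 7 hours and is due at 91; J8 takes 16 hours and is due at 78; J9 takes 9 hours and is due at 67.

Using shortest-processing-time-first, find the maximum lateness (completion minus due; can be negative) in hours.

SPT (increasing processing time): J1 J7 J9 J3 J6 J4 J8 J2 J5.
J1: 0→3, due 89, lateness -86
J7: 3→10, due 91, lateness -81
J9: 10→19, due 67, lateness -48
J3: 19→30, due 63, lateness -33
J6: 30→42, due 54, lateness -12
J4: 42→56, due 82, lateness -26
J8: 56→72, due 78, lateness -6
J2: 72→91, due 37, lateness 54
J5: 91→112, due 80, lateness 32
Maximum = 54.

54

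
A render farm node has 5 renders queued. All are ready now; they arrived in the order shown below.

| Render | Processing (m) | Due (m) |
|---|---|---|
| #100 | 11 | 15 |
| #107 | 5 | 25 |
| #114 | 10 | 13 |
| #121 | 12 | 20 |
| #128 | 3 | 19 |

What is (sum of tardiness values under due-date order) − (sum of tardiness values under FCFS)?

-10

EDD (increasing due date): #114 #100 #128 #121 #107.
#114: 0→10, due 13, tardiness 0
#100: 10→21, due 15, tardiness 6
#128: 21→24, due 19, tardiness 5
#121: 24→36, due 20, tardiness 16
#107: 36→41, due 25, tardiness 16
Sum = 0+6+5+16+16 = 43.
FIFO (arrival order): #100 #107 #114 #121 #128.
#100: 0→11, due 15, tardiness 0
#107: 11→16, due 25, tardiness 0
#114: 16→26, due 13, tardiness 13
#121: 26→38, due 20, tardiness 18
#128: 38→41, due 19, tardiness 22
Sum = 0+0+13+18+22 = 53.
Difference = 43 − 53 = -10.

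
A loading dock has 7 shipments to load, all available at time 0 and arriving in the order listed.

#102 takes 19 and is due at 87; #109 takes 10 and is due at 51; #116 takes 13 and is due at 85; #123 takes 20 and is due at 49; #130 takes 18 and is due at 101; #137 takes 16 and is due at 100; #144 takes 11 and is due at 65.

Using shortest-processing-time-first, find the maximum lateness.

SPT (increasing processing time): #109 #144 #116 #137 #130 #102 #123.
#109: 0→10, due 51, lateness -41
#144: 10→21, due 65, lateness -44
#116: 21→34, due 85, lateness -51
#137: 34→50, due 100, lateness -50
#130: 50→68, due 101, lateness -33
#102: 68→87, due 87, lateness 0
#123: 87→107, due 49, lateness 58
Maximum = 58.

58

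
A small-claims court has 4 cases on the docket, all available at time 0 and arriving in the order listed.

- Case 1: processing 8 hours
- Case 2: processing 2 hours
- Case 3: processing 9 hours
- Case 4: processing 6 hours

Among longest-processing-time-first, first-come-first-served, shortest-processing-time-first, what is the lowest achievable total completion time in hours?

LPT (decreasing processing time): Case 3 Case 1 Case 4 Case 2.
Case 3: 0→9
Case 1: 9→17
Case 4: 17→23
Case 2: 23→25
Sum = 9+17+23+25 = 74.
FIFO (arrival order): Case 1 Case 2 Case 3 Case 4.
Case 1: 0→8
Case 2: 8→10
Case 3: 10→19
Case 4: 19→25
Sum = 8+10+19+25 = 62.
SPT (increasing processing time): Case 2 Case 4 Case 1 Case 3.
Case 2: 0→2
Case 4: 2→8
Case 1: 8→16
Case 3: 16→25
Sum = 2+8+16+25 = 51.
LPT 74, FIFO 62, SPT 51 → minimum 51.

51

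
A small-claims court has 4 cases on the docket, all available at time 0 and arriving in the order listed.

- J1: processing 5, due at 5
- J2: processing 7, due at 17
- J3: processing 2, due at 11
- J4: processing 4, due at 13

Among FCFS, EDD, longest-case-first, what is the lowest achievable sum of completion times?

41

FIFO (arrival order): J1 J2 J3 J4.
J1: 0→5
J2: 5→12
J3: 12→14
J4: 14→18
Sum = 5+12+14+18 = 49.
EDD (increasing due date): J1 J3 J4 J2.
J1: 0→5
J3: 5→7
J4: 7→11
J2: 11→18
Sum = 5+7+11+18 = 41.
LPT (decreasing processing time): J2 J1 J4 J3.
J2: 0→7
J1: 7→12
J4: 12→16
J3: 16→18
Sum = 7+12+16+18 = 53.
FIFO 49, EDD 41, LPT 53 → minimum 41.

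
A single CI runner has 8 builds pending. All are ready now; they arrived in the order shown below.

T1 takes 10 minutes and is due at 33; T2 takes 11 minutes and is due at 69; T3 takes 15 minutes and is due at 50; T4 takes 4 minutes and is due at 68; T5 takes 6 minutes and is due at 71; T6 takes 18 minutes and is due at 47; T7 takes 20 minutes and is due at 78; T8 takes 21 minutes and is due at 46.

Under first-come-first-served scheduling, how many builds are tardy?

3

FIFO (arrival order): T1 T2 T3 T4 T5 T6 T7 T8.
T1: 0→10, due 33, tardiness 0
T2: 10→21, due 69, tardiness 0
T3: 21→36, due 50, tardiness 0
T4: 36→40, due 68, tardiness 0
T5: 40→46, due 71, tardiness 0
T6: 46→64, due 47, tardiness 17
T7: 64→84, due 78, tardiness 6
T8: 84→105, due 46, tardiness 59
Late builds: 3.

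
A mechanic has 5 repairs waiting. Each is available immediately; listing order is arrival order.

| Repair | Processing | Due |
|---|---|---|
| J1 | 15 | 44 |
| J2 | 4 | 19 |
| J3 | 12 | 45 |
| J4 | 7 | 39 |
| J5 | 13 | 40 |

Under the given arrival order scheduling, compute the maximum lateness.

11

FIFO (arrival order): J1 J2 J3 J4 J5.
J1: 0→15, due 44, lateness -29
J2: 15→19, due 19, lateness 0
J3: 19→31, due 45, lateness -14
J4: 31→38, due 39, lateness -1
J5: 38→51, due 40, lateness 11
Maximum = 11.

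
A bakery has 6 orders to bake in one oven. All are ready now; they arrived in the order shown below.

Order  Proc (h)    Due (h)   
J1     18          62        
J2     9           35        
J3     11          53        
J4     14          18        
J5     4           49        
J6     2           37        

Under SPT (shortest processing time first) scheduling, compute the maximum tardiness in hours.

SPT (increasing processing time): J6 J5 J2 J3 J4 J1.
J6: 0→2, due 37, tardiness 0
J5: 2→6, due 49, tardiness 0
J2: 6→15, due 35, tardiness 0
J3: 15→26, due 53, tardiness 0
J4: 26→40, due 18, tardiness 22
J1: 40→58, due 62, tardiness 0
Maximum = 22.

22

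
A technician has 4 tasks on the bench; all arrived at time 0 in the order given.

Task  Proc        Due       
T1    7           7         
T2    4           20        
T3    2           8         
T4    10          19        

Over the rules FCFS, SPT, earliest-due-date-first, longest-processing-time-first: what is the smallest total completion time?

FIFO (arrival order): T1 T2 T3 T4.
T1: 0→7
T2: 7→11
T3: 11→13
T4: 13→23
Sum = 7+11+13+23 = 54.
SPT (increasing processing time): T3 T2 T1 T4.
T3: 0→2
T2: 2→6
T1: 6→13
T4: 13→23
Sum = 2+6+13+23 = 44.
EDD (increasing due date): T1 T3 T4 T2.
T1: 0→7
T3: 7→9
T4: 9→19
T2: 19→23
Sum = 7+9+19+23 = 58.
LPT (decreasing processing time): T4 T1 T2 T3.
T4: 0→10
T1: 10→17
T2: 17→21
T3: 21→23
Sum = 10+17+21+23 = 71.
FIFO 54, SPT 44, EDD 58, LPT 71 → minimum 44.

44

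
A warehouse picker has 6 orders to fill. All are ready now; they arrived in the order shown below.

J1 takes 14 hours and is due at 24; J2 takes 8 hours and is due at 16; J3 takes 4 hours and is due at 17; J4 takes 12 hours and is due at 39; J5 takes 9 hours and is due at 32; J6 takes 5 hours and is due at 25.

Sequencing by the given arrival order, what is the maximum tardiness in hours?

FIFO (arrival order): J1 J2 J3 J4 J5 J6.
J1: 0→14, due 24, tardiness 0
J2: 14→22, due 16, tardiness 6
J3: 22→26, due 17, tardiness 9
J4: 26→38, due 39, tardiness 0
J5: 38→47, due 32, tardiness 15
J6: 47→52, due 25, tardiness 27
Maximum = 27.

27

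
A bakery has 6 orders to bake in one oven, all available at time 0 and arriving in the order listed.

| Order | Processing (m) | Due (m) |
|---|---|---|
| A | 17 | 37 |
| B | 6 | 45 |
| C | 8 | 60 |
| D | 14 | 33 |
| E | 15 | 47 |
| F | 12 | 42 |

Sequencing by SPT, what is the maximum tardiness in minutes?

35

SPT (increasing processing time): B C F D E A.
B: 0→6, due 45, tardiness 0
C: 6→14, due 60, tardiness 0
F: 14→26, due 42, tardiness 0
D: 26→40, due 33, tardiness 7
E: 40→55, due 47, tardiness 8
A: 55→72, due 37, tardiness 35
Maximum = 35.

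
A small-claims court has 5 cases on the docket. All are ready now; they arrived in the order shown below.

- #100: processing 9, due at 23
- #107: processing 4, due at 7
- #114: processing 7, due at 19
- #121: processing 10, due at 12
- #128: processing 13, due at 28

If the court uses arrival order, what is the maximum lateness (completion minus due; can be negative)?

18

FIFO (arrival order): #100 #107 #114 #121 #128.
#100: 0→9, due 23, lateness -14
#107: 9→13, due 7, lateness 6
#114: 13→20, due 19, lateness 1
#121: 20→30, due 12, lateness 18
#128: 30→43, due 28, lateness 15
Maximum = 18.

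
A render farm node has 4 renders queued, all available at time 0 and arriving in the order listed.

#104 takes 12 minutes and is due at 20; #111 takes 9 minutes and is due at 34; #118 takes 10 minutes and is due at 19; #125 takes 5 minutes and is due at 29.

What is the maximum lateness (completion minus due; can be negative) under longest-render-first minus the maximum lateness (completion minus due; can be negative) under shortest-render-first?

LPT (decreasing processing time): #104 #118 #111 #125.
#104: 0→12, due 20, lateness -8
#118: 12→22, due 19, lateness 3
#111: 22→31, due 34, lateness -3
#125: 31→36, due 29, lateness 7
Maximum = 7.
SPT (increasing processing time): #125 #111 #118 #104.
#125: 0→5, due 29, lateness -24
#111: 5→14, due 34, lateness -20
#118: 14→24, due 19, lateness 5
#104: 24→36, due 20, lateness 16
Maximum = 16.
Difference = 7 − 16 = -9.

-9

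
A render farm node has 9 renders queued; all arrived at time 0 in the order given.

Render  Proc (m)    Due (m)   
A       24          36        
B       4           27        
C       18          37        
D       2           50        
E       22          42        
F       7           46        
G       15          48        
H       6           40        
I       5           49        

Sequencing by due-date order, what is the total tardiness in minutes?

EDD (increasing due date): B A C H E F G I D.
B: 0→4, due 27, tardiness 0
A: 4→28, due 36, tardiness 0
C: 28→46, due 37, tardiness 9
H: 46→52, due 40, tardiness 12
E: 52→74, due 42, tardiness 32
F: 74→81, due 46, tardiness 35
G: 81→96, due 48, tardiness 48
I: 96→101, due 49, tardiness 52
D: 101→103, due 50, tardiness 53
Sum = 0+0+9+12+32+35+48+52+53 = 241.

241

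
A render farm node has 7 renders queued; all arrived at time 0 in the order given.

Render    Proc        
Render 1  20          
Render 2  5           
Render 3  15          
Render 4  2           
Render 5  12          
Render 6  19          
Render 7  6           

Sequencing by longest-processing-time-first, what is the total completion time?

407

LPT (decreasing processing time): Render 1 Render 6 Render 3 Render 5 Render 7 Render 2 Render 4.
Render 1: 0→20
Render 6: 20→39
Render 3: 39→54
Render 5: 54→66
Render 7: 66→72
Render 2: 72→77
Render 4: 77→79
Sum = 20+39+54+66+72+77+79 = 407.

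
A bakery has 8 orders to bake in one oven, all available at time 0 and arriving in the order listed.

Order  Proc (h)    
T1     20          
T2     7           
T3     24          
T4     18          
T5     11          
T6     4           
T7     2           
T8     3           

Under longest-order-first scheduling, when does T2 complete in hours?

80

LPT (decreasing processing time): T3 T1 T4 T5 T2 T6 T8 T7.
T3: 0→24
T1: 24→44
T4: 44→62
T5: 62→73
T2: 73→80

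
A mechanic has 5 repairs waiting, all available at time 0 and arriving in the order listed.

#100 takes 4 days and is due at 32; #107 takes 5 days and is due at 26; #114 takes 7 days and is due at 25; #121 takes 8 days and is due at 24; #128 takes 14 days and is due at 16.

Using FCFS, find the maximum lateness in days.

FIFO (arrival order): #100 #107 #114 #121 #128.
#100: 0→4, due 32, lateness -28
#107: 4→9, due 26, lateness -17
#114: 9→16, due 25, lateness -9
#121: 16→24, due 24, lateness 0
#128: 24→38, due 16, lateness 22
Maximum = 22.

22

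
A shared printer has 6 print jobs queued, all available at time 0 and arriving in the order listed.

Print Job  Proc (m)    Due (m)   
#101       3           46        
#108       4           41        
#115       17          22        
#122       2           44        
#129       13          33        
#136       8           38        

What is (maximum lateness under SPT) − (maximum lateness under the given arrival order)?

SPT (increasing processing time): #122 #101 #108 #136 #129 #115.
#122: 0→2, due 44, lateness -42
#101: 2→5, due 46, lateness -41
#108: 5→9, due 41, lateness -32
#136: 9→17, due 38, lateness -21
#129: 17→30, due 33, lateness -3
#115: 30→47, due 22, lateness 25
Maximum = 25.
FIFO (arrival order): #101 #108 #115 #122 #129 #136.
#101: 0→3, due 46, lateness -43
#108: 3→7, due 41, lateness -34
#115: 7→24, due 22, lateness 2
#122: 24→26, due 44, lateness -18
#129: 26→39, due 33, lateness 6
#136: 39→47, due 38, lateness 9
Maximum = 9.
Difference = 25 − 9 = 16.

16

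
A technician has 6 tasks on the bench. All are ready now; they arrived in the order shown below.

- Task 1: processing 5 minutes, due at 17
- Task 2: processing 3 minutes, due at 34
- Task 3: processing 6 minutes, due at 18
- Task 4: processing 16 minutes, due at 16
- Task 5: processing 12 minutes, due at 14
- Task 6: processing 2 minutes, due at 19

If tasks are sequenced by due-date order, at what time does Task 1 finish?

EDD (increasing due date): Task 5 Task 4 Task 1 Task 3 Task 6 Task 2.
Task 5: 0→12
Task 4: 12→28
Task 1: 28→33

33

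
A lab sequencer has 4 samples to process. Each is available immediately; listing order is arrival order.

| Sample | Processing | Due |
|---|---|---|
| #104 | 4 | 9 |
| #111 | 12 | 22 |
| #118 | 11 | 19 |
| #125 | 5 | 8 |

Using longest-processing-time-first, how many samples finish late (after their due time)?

LPT (decreasing processing time): #111 #118 #125 #104.
#111: 0→12, due 22, tardiness 0
#118: 12→23, due 19, tardiness 4
#125: 23→28, due 8, tardiness 20
#104: 28→32, due 9, tardiness 23
Late samples: 3.

3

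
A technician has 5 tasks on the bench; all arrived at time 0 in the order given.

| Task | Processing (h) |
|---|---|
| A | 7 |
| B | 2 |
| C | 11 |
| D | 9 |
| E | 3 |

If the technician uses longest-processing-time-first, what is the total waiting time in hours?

88

LPT (decreasing processing time): C D A E B.
C: waits 0, runs 0→11
D: waits 11, runs 11→20
A: waits 20, runs 20→27
E: waits 27, runs 27→30
B: waits 30, runs 30→32
Sum = 0+11+20+27+30 = 88.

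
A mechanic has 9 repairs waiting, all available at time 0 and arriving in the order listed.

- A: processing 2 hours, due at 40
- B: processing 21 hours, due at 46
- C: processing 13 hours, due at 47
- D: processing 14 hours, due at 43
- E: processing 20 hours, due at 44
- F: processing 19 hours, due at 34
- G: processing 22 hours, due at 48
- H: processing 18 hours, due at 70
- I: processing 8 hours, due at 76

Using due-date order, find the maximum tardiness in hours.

63

EDD (increasing due date): F A D E B C G H I.
F: 0→19, due 34, tardiness 0
A: 19→21, due 40, tardiness 0
D: 21→35, due 43, tardiness 0
E: 35→55, due 44, tardiness 11
B: 55→76, due 46, tardiness 30
C: 76→89, due 47, tardiness 42
G: 89→111, due 48, tardiness 63
H: 111→129, due 70, tardiness 59
I: 129→137, due 76, tardiness 61
Maximum = 63.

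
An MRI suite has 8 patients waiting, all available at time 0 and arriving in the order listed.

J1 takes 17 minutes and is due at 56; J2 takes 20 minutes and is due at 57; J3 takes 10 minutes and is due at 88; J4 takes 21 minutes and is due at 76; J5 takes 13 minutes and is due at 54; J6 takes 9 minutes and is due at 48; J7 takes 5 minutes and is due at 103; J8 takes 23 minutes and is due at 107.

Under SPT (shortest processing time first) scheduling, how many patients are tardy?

SPT (increasing processing time): J7 J6 J3 J5 J1 J2 J4 J8.
J7: 0→5, due 103, tardiness 0
J6: 5→14, due 48, tardiness 0
J3: 14→24, due 88, tardiness 0
J5: 24→37, due 54, tardiness 0
J1: 37→54, due 56, tardiness 0
J2: 54→74, due 57, tardiness 17
J4: 74→95, due 76, tardiness 19
J8: 95→118, due 107, tardiness 11
Late patients: 3.

3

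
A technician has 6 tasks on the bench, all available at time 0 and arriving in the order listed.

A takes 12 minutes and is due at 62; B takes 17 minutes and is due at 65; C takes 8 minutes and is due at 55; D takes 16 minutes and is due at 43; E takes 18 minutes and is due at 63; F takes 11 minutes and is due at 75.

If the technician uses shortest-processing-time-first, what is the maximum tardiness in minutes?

SPT (increasing processing time): C F A D B E.
C: 0→8, due 55, tardiness 0
F: 8→19, due 75, tardiness 0
A: 19→31, due 62, tardiness 0
D: 31→47, due 43, tardiness 4
B: 47→64, due 65, tardiness 0
E: 64→82, due 63, tardiness 19
Maximum = 19.

19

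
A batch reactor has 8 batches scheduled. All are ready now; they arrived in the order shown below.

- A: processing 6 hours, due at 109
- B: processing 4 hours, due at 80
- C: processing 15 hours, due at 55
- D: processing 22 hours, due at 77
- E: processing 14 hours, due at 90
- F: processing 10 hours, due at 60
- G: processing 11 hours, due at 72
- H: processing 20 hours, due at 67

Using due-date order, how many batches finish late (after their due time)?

3

EDD (increasing due date): C F H G D B E A.
C: 0→15, due 55, tardiness 0
F: 15→25, due 60, tardiness 0
H: 25→45, due 67, tardiness 0
G: 45→56, due 72, tardiness 0
D: 56→78, due 77, tardiness 1
B: 78→82, due 80, tardiness 2
E: 82→96, due 90, tardiness 6
A: 96→102, due 109, tardiness 0
Late batches: 3.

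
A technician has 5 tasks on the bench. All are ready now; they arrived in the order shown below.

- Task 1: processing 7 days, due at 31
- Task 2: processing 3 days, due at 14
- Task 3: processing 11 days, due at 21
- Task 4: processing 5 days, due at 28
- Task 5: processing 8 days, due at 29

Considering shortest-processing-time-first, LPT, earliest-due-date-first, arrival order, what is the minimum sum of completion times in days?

83

SPT (increasing processing time): Task 2 Task 4 Task 1 Task 5 Task 3.
Task 2: 0→3
Task 4: 3→8
Task 1: 8→15
Task 5: 15→23
Task 3: 23→34
Sum = 3+8+15+23+34 = 83.
LPT (decreasing processing time): Task 3 Task 5 Task 1 Task 4 Task 2.
Task 3: 0→11
Task 5: 11→19
Task 1: 19→26
Task 4: 26→31
Task 2: 31→34
Sum = 11+19+26+31+34 = 121.
EDD (increasing due date): Task 2 Task 3 Task 4 Task 5 Task 1.
Task 2: 0→3
Task 3: 3→14
Task 4: 14→19
Task 5: 19→27
Task 1: 27→34
Sum = 3+14+19+27+34 = 97.
FIFO (arrival order): Task 1 Task 2 Task 3 Task 4 Task 5.
Task 1: 0→7
Task 2: 7→10
Task 3: 10→21
Task 4: 21→26
Task 5: 26→34
Sum = 7+10+21+26+34 = 98.
SPT 83, LPT 121, EDD 97, FIFO 98 → minimum 83.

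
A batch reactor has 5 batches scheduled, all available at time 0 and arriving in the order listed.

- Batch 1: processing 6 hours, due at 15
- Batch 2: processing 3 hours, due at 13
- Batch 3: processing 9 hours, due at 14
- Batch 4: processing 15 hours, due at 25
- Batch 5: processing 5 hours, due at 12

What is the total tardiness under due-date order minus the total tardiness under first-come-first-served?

EDD (increasing due date): Batch 5 Batch 2 Batch 3 Batch 1 Batch 4.
Batch 5: 0→5, due 12, tardiness 0
Batch 2: 5→8, due 13, tardiness 0
Batch 3: 8→17, due 14, tardiness 3
Batch 1: 17→23, due 15, tardiness 8
Batch 4: 23→38, due 25, tardiness 13
Sum = 0+0+3+8+13 = 24.
FIFO (arrival order): Batch 1 Batch 2 Batch 3 Batch 4 Batch 5.
Batch 1: 0→6, due 15, tardiness 0
Batch 2: 6→9, due 13, tardiness 0
Batch 3: 9→18, due 14, tardiness 4
Batch 4: 18→33, due 25, tardiness 8
Batch 5: 33→38, due 12, tardiness 26
Sum = 0+0+4+8+26 = 38.
Difference = 24 − 38 = -14.

-14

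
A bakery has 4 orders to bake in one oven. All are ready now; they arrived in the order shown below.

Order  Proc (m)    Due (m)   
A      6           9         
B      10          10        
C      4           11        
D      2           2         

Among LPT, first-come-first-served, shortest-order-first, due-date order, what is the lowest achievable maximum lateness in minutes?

11

LPT (decreasing processing time): B A C D.
B: 0→10, due 10, lateness 0
A: 10→16, due 9, lateness 7
C: 16→20, due 11, lateness 9
D: 20→22, due 2, lateness 20
Maximum = 20.
FIFO (arrival order): A B C D.
A: 0→6, due 9, lateness -3
B: 6→16, due 10, lateness 6
C: 16→20, due 11, lateness 9
D: 20→22, due 2, lateness 20
Maximum = 20.
SPT (increasing processing time): D C A B.
D: 0→2, due 2, lateness 0
C: 2→6, due 11, lateness -5
A: 6→12, due 9, lateness 3
B: 12→22, due 10, lateness 12
Maximum = 12.
EDD (increasing due date): D A B C.
D: 0→2, due 2, lateness 0
A: 2→8, due 9, lateness -1
B: 8→18, due 10, lateness 8
C: 18→22, due 11, lateness 11
Maximum = 11.
LPT 20, FIFO 20, SPT 12, EDD 11 → minimum 11.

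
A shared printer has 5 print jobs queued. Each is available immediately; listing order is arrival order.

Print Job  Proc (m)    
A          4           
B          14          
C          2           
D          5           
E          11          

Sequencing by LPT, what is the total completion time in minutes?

139

LPT (decreasing processing time): B E D A C.
B: 0→14
E: 14→25
D: 25→30
A: 30→34
C: 34→36
Sum = 14+25+30+34+36 = 139.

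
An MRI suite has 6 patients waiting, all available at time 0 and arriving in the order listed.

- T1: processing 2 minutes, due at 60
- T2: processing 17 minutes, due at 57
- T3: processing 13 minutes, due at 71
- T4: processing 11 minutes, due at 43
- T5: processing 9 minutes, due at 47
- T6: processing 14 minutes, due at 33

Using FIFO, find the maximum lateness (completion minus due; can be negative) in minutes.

33

FIFO (arrival order): T1 T2 T3 T4 T5 T6.
T1: 0→2, due 60, lateness -58
T2: 2→19, due 57, lateness -38
T3: 19→32, due 71, lateness -39
T4: 32→43, due 43, lateness 0
T5: 43→52, due 47, lateness 5
T6: 52→66, due 33, lateness 33
Maximum = 33.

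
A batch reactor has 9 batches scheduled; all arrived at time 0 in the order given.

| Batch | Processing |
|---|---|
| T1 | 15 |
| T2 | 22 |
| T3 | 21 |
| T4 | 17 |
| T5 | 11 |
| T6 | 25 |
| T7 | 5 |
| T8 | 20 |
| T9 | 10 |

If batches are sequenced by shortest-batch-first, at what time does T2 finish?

SPT (increasing processing time): T7 T9 T5 T1 T4 T8 T3 T2 T6.
T7: 0→5
T9: 5→15
T5: 15→26
T1: 26→41
T4: 41→58
T8: 58→78
T3: 78→99
T2: 99→121

121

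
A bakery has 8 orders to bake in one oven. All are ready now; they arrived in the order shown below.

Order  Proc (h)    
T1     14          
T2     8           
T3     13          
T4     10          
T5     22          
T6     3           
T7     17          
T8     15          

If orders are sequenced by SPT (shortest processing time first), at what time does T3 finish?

SPT (increasing processing time): T6 T2 T4 T3 T1 T8 T7 T5.
T6: 0→3
T2: 3→11
T4: 11→21
T3: 21→34

34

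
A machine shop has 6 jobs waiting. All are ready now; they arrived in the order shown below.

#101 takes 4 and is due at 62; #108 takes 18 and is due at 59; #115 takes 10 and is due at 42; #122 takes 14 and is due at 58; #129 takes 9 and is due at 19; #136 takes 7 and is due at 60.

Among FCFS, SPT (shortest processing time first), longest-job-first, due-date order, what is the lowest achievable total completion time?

FIFO (arrival order): #101 #108 #115 #122 #129 #136.
#101: 0→4
#108: 4→22
#115: 22→32
#122: 32→46
#129: 46→55
#136: 55→62
Sum = 4+22+32+46+55+62 = 221.
SPT (increasing processing time): #101 #136 #129 #115 #122 #108.
#101: 0→4
#136: 4→11
#129: 11→20
#115: 20→30
#122: 30→44
#108: 44→62
Sum = 4+11+20+30+44+62 = 171.
LPT (decreasing processing time): #108 #122 #115 #129 #136 #101.
#108: 0→18
#122: 18→32
#115: 32→42
#129: 42→51
#136: 51→58
#101: 58→62
Sum = 18+32+42+51+58+62 = 263.
EDD (increasing due date): #129 #115 #122 #108 #136 #101.
#129: 0→9
#115: 9→19
#122: 19→33
#108: 33→51
#136: 51→58
#101: 58→62
Sum = 9+19+33+51+58+62 = 232.
FIFO 221, SPT 171, LPT 263, EDD 232 → minimum 171.

171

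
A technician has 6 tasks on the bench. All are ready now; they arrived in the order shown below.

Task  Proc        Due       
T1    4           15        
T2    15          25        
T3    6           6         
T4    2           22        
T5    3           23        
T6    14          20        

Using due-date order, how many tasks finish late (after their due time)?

EDD (increasing due date): T3 T1 T6 T4 T5 T2.
T3: 0→6, due 6, tardiness 0
T1: 6→10, due 15, tardiness 0
T6: 10→24, due 20, tardiness 4
T4: 24→26, due 22, tardiness 4
T5: 26→29, due 23, tardiness 6
T2: 29→44, due 25, tardiness 19
Late tasks: 4.

4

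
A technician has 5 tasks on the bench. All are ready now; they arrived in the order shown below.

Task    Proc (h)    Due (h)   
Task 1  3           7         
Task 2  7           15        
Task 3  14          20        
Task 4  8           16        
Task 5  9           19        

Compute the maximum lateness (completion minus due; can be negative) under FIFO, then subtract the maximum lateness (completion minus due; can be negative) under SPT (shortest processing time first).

FIFO (arrival order): Task 1 Task 2 Task 3 Task 4 Task 5.
Task 1: 0→3, due 7, lateness -4
Task 2: 3→10, due 15, lateness -5
Task 3: 10→24, due 20, lateness 4
Task 4: 24→32, due 16, lateness 16
Task 5: 32→41, due 19, lateness 22
Maximum = 22.
SPT (increasing processing time): Task 1 Task 2 Task 4 Task 5 Task 3.
Task 1: 0→3, due 7, lateness -4
Task 2: 3→10, due 15, lateness -5
Task 4: 10→18, due 16, lateness 2
Task 5: 18→27, due 19, lateness 8
Task 3: 27→41, due 20, lateness 21
Maximum = 21.
Difference = 22 − 21 = 1.

1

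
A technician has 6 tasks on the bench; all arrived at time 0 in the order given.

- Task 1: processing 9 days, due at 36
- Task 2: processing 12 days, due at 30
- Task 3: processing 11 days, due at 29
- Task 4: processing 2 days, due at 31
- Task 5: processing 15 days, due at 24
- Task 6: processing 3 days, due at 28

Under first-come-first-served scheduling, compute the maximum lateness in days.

25

FIFO (arrival order): Task 1 Task 2 Task 3 Task 4 Task 5 Task 6.
Task 1: 0→9, due 36, lateness -27
Task 2: 9→21, due 30, lateness -9
Task 3: 21→32, due 29, lateness 3
Task 4: 32→34, due 31, lateness 3
Task 5: 34→49, due 24, lateness 25
Task 6: 49→52, due 28, lateness 24
Maximum = 25.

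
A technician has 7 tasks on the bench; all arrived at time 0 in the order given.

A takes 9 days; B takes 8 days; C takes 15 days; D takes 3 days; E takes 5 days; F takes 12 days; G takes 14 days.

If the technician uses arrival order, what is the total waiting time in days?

FIFO (arrival order): A B C D E F G.
A: waits 0, runs 0→9
B: waits 9, runs 9→17
C: waits 17, runs 17→32
D: waits 32, runs 32→35
E: waits 35, runs 35→40
F: waits 40, runs 40→52
G: waits 52, runs 52→66
Sum = 0+9+17+32+35+40+52 = 185.

185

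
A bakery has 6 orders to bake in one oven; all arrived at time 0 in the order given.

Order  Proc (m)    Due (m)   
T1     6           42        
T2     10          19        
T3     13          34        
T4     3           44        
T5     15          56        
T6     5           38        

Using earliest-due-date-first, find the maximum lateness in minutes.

-4

EDD (increasing due date): T2 T3 T6 T1 T4 T5.
T2: 0→10, due 19, lateness -9
T3: 10→23, due 34, lateness -11
T6: 23→28, due 38, lateness -10
T1: 28→34, due 42, lateness -8
T4: 34→37, due 44, lateness -7
T5: 37→52, due 56, lateness -4
Maximum = -4.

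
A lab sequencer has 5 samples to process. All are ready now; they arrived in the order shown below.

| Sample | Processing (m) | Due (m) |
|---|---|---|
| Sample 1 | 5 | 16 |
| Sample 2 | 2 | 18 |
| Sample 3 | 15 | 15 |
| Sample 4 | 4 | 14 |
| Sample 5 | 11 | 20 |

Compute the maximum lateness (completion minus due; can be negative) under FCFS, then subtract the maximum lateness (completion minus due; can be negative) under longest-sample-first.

FIFO (arrival order): Sample 1 Sample 2 Sample 3 Sample 4 Sample 5.
Sample 1: 0→5, due 16, lateness -11
Sample 2: 5→7, due 18, lateness -11
Sample 3: 7→22, due 15, lateness 7
Sample 4: 22→26, due 14, lateness 12
Sample 5: 26→37, due 20, lateness 17
Maximum = 17.
LPT (decreasing processing time): Sample 3 Sample 5 Sample 1 Sample 4 Sample 2.
Sample 3: 0→15, due 15, lateness 0
Sample 5: 15→26, due 20, lateness 6
Sample 1: 26→31, due 16, lateness 15
Sample 4: 31→35, due 14, lateness 21
Sample 2: 35→37, due 18, lateness 19
Maximum = 21.
Difference = 17 − 21 = -4.

-4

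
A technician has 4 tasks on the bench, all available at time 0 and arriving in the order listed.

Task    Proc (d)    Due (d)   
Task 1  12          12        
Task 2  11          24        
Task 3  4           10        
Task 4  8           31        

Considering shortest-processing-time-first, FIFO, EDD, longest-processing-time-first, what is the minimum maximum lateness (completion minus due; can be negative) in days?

4

SPT (increasing processing time): Task 3 Task 4 Task 2 Task 1.
Task 3: 0→4, due 10, lateness -6
Task 4: 4→12, due 31, lateness -19
Task 2: 12→23, due 24, lateness -1
Task 1: 23→35, due 12, lateness 23
Maximum = 23.
FIFO (arrival order): Task 1 Task 2 Task 3 Task 4.
Task 1: 0→12, due 12, lateness 0
Task 2: 12→23, due 24, lateness -1
Task 3: 23→27, due 10, lateness 17
Task 4: 27→35, due 31, lateness 4
Maximum = 17.
EDD (increasing due date): Task 3 Task 1 Task 2 Task 4.
Task 3: 0→4, due 10, lateness -6
Task 1: 4→16, due 12, lateness 4
Task 2: 16→27, due 24, lateness 3
Task 4: 27→35, due 31, lateness 4
Maximum = 4.
LPT (decreasing processing time): Task 1 Task 2 Task 4 Task 3.
Task 1: 0→12, due 12, lateness 0
Task 2: 12→23, due 24, lateness -1
Task 4: 23→31, due 31, lateness 0
Task 3: 31→35, due 10, lateness 25
Maximum = 25.
SPT 23, FIFO 17, EDD 4, LPT 25 → minimum 4.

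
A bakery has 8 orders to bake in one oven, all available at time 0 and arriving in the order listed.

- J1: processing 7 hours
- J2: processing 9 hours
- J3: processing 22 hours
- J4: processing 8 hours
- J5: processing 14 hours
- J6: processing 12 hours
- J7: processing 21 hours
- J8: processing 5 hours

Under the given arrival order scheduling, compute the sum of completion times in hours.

FIFO (arrival order): J1 J2 J3 J4 J5 J6 J7 J8.
J1: 0→7
J2: 7→16
J3: 16→38
J4: 38→46
J5: 46→60
J6: 60→72
J7: 72→93
J8: 93→98
Sum = 7+16+38+46+60+72+93+98 = 430.

430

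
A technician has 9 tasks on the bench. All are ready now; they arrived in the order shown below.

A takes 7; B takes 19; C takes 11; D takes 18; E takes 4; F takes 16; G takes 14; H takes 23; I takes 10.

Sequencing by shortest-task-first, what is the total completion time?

SPT (increasing processing time): E A I C G F D B H.
E: 0→4
A: 4→11
I: 11→21
C: 21→32
G: 32→46
F: 46→62
D: 62→80
B: 80→99
H: 99→122
Sum = 4+11+21+32+46+62+80+99+122 = 477.

477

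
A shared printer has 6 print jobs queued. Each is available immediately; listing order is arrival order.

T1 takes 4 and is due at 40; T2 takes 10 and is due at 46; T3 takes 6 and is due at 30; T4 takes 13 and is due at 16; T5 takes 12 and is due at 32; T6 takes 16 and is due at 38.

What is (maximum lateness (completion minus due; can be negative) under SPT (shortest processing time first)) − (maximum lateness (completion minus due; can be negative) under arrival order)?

SPT (increasing processing time): T1 T3 T2 T5 T4 T6.
T1: 0→4, due 40, lateness -36
T3: 4→10, due 30, lateness -20
T2: 10→20, due 46, lateness -26
T5: 20→32, due 32, lateness 0
T4: 32→45, due 16, lateness 29
T6: 45→61, due 38, lateness 23
Maximum = 29.
FIFO (arrival order): T1 T2 T3 T4 T5 T6.
T1: 0→4, due 40, lateness -36
T2: 4→14, due 46, lateness -32
T3: 14→20, due 30, lateness -10
T4: 20→33, due 16, lateness 17
T5: 33→45, due 32, lateness 13
T6: 45→61, due 38, lateness 23
Maximum = 23.
Difference = 29 − 23 = 6.

6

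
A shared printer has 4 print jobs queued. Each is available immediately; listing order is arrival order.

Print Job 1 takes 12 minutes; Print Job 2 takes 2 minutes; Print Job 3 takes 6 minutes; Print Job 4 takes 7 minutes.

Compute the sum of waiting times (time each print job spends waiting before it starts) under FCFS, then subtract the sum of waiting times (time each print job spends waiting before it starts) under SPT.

21

FIFO (arrival order): Print Job 1 Print Job 2 Print Job 3 Print Job 4.
Print Job 1: waits 0, runs 0→12
Print Job 2: waits 12, runs 12→14
Print Job 3: waits 14, runs 14→20
Print Job 4: waits 20, runs 20→27
Sum = 0+12+14+20 = 46.
SPT (increasing processing time): Print Job 2 Print Job 3 Print Job 4 Print Job 1.
Print Job 2: waits 0, runs 0→2
Print Job 3: waits 2, runs 2→8
Print Job 4: waits 8, runs 8→15
Print Job 1: waits 15, runs 15→27
Sum = 0+2+8+15 = 25.
Difference = 46 − 25 = 21.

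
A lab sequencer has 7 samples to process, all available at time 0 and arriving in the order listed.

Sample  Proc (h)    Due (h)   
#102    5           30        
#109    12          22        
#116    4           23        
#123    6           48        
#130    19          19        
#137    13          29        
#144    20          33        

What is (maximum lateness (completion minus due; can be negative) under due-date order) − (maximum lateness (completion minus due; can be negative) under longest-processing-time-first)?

EDD (increasing due date): #130 #109 #116 #137 #102 #144 #123.
#130: 0→19, due 19, lateness 0
#109: 19→31, due 22, lateness 9
#116: 31→35, due 23, lateness 12
#137: 35→48, due 29, lateness 19
#102: 48→53, due 30, lateness 23
#144: 53→73, due 33, lateness 40
#123: 73→79, due 48, lateness 31
Maximum = 40.
LPT (decreasing processing time): #144 #130 #137 #109 #123 #102 #116.
#144: 0→20, due 33, lateness -13
#130: 20→39, due 19, lateness 20
#137: 39→52, due 29, lateness 23
#109: 52→64, due 22, lateness 42
#123: 64→70, due 48, lateness 22
#102: 70→75, due 30, lateness 45
#116: 75→79, due 23, lateness 56
Maximum = 56.
Difference = 40 − 56 = -16.

-16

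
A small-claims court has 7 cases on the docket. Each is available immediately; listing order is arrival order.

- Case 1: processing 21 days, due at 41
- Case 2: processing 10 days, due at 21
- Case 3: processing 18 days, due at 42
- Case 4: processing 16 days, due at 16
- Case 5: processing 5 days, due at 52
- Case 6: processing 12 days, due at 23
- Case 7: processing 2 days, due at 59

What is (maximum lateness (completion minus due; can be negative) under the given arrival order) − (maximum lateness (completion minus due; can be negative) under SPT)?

16

FIFO (arrival order): Case 1 Case 2 Case 3 Case 4 Case 5 Case 6 Case 7.
Case 1: 0→21, due 41, lateness -20
Case 2: 21→31, due 21, lateness 10
Case 3: 31→49, due 42, lateness 7
Case 4: 49→65, due 16, lateness 49
Case 5: 65→70, due 52, lateness 18
Case 6: 70→82, due 23, lateness 59
Case 7: 82→84, due 59, lateness 25
Maximum = 59.
SPT (increasing processing time): Case 7 Case 5 Case 2 Case 6 Case 4 Case 3 Case 1.
Case 7: 0→2, due 59, lateness -57
Case 5: 2→7, due 52, lateness -45
Case 2: 7→17, due 21, lateness -4
Case 6: 17→29, due 23, lateness 6
Case 4: 29→45, due 16, lateness 29
Case 3: 45→63, due 42, lateness 21
Case 1: 63→84, due 41, lateness 43
Maximum = 43.
Difference = 59 − 43 = 16.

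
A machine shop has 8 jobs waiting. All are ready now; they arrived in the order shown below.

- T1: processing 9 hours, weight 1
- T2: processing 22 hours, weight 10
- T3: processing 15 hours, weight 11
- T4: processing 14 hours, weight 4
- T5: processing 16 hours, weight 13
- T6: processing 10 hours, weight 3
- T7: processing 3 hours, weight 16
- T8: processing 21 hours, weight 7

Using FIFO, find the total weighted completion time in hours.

FIFO (arrival order): T1 T2 T3 T4 T5 T6 T7 T8.
T1: finishes 9, weight 1, w·C = 9
T2: finishes 31, weight 10, w·C = 310
T3: finishes 46, weight 11, w·C = 506
T4: finishes 60, weight 4, w·C = 240
T5: finishes 76, weight 13, w·C = 988
T6: finishes 86, weight 3, w·C = 258
T7: finishes 89, weight 16, w·C = 1424
T8: finishes 110, weight 7, w·C = 770
Sum = 9+310+506+240+988+258+1424+770 = 4505.

4505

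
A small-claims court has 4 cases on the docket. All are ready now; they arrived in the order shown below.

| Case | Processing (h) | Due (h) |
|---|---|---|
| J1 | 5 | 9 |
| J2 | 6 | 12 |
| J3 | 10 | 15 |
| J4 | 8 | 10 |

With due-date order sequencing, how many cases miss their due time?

3

EDD (increasing due date): J1 J4 J2 J3.
J1: 0→5, due 9, tardiness 0
J4: 5→13, due 10, tardiness 3
J2: 13→19, due 12, tardiness 7
J3: 19→29, due 15, tardiness 14
Late cases: 3.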